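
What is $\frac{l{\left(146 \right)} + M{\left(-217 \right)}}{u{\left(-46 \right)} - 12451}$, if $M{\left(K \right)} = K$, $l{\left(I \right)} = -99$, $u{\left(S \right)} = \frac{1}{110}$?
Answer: $\frac{34760}{1369609} \approx 0.02538$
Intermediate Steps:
$u{\left(S \right)} = \frac{1}{110}$
$\frac{l{\left(146 \right)} + M{\left(-217 \right)}}{u{\left(-46 \right)} - 12451} = \frac{-99 - 217}{\frac{1}{110} - 12451} = - \frac{316}{- \frac{1369609}{110}} = \left(-316\right) \left(- \frac{110}{1369609}\right) = \frac{34760}{1369609}$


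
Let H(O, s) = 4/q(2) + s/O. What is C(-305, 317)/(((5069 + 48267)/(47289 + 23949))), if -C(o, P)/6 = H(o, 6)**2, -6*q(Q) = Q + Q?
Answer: -180101916936/620197675 ≈ -290.39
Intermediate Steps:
q(Q) = -Q/3 (q(Q) = -(Q + Q)/6 = -Q/3)
H(O, s) = -6 + s/O (H(O, s) = 4/((-1/3*2)) + s/O = 4/(-2/3) + s/O = 4*(-3/2) + s/O = -6 + s/O)
C(o, P) = -6*(-6 + 6/o)**2
C(-305, 317)/(((5069 + 48267)/(47289 + 23949))) = (-216*(-1 - 305)**2/(-305)**2)/(((5069 + 48267)/(47289 + 23949))) = (-216*1/93025*(-306)**2)/((53336/71238)) = (-216*1/93025*93636)/((53336*(1/71238))) = -20225376/(93025*26668/35619) = -20225376/93025*35619/26668 = -180101916936/620197675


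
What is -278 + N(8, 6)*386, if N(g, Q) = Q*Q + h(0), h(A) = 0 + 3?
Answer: 14776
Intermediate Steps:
h(A) = 3
N(g, Q) = 3 + Q**2 (N(g, Q) = Q*Q + 3 = Q**2 + 3 = 3 + Q**2)
-278 + N(8, 6)*386 = -278 + (3 + 6**2)*386 = -278 + (3 + 36)*386 = -278 + 39*386 = -278 + 15054 = 14776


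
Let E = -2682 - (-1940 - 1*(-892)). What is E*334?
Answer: -545756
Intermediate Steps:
E = -1634 (E = -2682 - (-1940 + 892) = -2682 - 1*(-1048) = -2682 + 1048 = -1634)
E*334 = -1634*334 = -545756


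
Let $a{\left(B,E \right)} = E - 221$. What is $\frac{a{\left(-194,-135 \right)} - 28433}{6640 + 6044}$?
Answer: $- \frac{28789}{12684} \approx -2.2697$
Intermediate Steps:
$a{\left(B,E \right)} = -221 + E$
$\frac{a{\left(-194,-135 \right)} - 28433}{6640 + 6044} = \frac{\left(-221 - 135\right) - 28433}{6640 + 6044} = \frac{-356 - 28433}{12684} = \left(-28789\right) \frac{1}{12684} = - \frac{28789}{12684}$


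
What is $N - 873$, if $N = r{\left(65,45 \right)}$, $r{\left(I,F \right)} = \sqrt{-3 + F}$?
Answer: $-873 + \sqrt{42} \approx -866.52$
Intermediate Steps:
$N = \sqrt{42}$ ($N = \sqrt{-3 + 45} = \sqrt{42} \approx 6.4807$)
$N - 873 = \sqrt{42} - 873 = -873 + \sqrt{42}$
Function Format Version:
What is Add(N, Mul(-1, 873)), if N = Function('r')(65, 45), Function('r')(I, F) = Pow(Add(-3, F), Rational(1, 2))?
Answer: Add(-873, Pow(42, Rational(1, 2))) ≈ -866.52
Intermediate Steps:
N = Pow(42, Rational(1, 2)) (N = Pow(Add(-3, 45), Rational(1, 2)) = Pow(42, Rational(1, 2)) ≈ 6.4807)
Add(N, Mul(-1, 873)) = Add(Pow(42, Rational(1, 2)), Mul(-1, 873)) = Add(Pow(42, Rational(1, 2)), -873) = Add(-873, Pow(42, Rational(1, 2)))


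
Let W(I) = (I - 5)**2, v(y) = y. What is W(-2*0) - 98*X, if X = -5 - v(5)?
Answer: 1005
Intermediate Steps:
W(I) = (-5 + I)**2
X = -10 (X = -5 - 1*5 = -5 - 5 = -10)
W(-2*0) - 98*X = (-5 - 2*0)**2 - 98*(-10) = (-5 + 0)**2 + 980 = (-5)**2 + 980 = 25 + 980 = 1005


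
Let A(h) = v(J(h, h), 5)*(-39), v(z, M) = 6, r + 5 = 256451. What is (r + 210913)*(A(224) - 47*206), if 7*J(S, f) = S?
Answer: -4634331844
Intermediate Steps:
r = 256446 (r = -5 + 256451 = 256446)
J(S, f) = S/7
A(h) = -234 (A(h) = 6*(-39) = -234)
(r + 210913)*(A(224) - 47*206) = (256446 + 210913)*(-234 - 47*206) = 467359*(-234 - 9682) = 467359*(-9916) = -4634331844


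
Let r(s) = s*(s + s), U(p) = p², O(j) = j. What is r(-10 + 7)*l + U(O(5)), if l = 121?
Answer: 2203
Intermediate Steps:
r(s) = 2*s² (r(s) = s*(2*s) = 2*s²)
r(-10 + 7)*l + U(O(5)) = (2*(-10 + 7)²)*121 + 5² = (2*(-3)²)*121 + 25 = (2*9)*121 + 25 = 18*121 + 25 = 2178 + 25 = 2203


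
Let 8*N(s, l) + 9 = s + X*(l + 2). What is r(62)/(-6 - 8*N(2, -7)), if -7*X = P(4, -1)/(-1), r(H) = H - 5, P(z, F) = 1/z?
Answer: 532/11 ≈ 48.364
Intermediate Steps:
r(H) = -5 + H
X = 1/28 (X = -1/(7*4*(-1)) = -(-1)/28 = -⅐*(-¼) = 1/28 ≈ 0.035714)
N(s, l) = -125/112 + s/8 + l/224 (N(s, l) = -9/8 + (s + (l + 2)/28)/8 = -9/8 + (s + (2 + l)/28)/8 = -9/8 + (s + (1/14 + l/28))/8 = -9/8 + (1/14 + s + l/28)/8 = -9/8 + (1/112 + s/8 + l/224) = -125/112 + s/8 + l/224)
r(62)/(-6 - 8*N(2, -7)) = (-5 + 62)/(-6 - 8*(-125/112 + (⅛)*2 + (1/224)*(-7))) = 57/(-6 - 8*(-125/112 + ¼ - 1/32)) = 57/(-6 - 8*(-201/224)) = 57/(-6 + 201/28) = 57/(33/28) = 57*(28/33) = 532/11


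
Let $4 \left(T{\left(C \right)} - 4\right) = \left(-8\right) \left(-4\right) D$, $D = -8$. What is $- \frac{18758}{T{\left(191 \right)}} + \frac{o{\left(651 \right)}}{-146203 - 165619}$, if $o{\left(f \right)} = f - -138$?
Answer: $\frac{731138717}{2338665} \approx 312.63$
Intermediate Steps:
$o{\left(f \right)} = 138 + f$ ($o{\left(f \right)} = f + 138 = 138 + f$)
$T{\left(C \right)} = -60$ ($T{\left(C \right)} = 4 + \frac{\left(-8\right) \left(-4\right) \left(-8\right)}{4} = 4 + \frac{32 \left(-8\right)}{4} = 4 + \frac{1}{4} \left(-256\right) = 4 - 64 = -60$)
$- \frac{18758}{T{\left(191 \right)}} + \frac{o{\left(651 \right)}}{-146203 - 165619} = - \frac{18758}{-60} + \frac{138 + 651}{-146203 - 165619} = \left(-18758\right) \left(- \frac{1}{60}\right) + \frac{789}{-146203 - 165619} = \frac{9379}{30} + \frac{789}{-311822} = \frac{9379}{30} + 789 \left(- \frac{1}{311822}\right) = \frac{9379}{30} - \frac{789}{311822} = \frac{731138717}{2338665}$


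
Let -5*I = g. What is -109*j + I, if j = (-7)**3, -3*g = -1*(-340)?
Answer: 112229/3 ≈ 37410.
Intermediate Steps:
g = -340/3 (g = -(-1)*(-340)/3 = -1/3*340 = -340/3 ≈ -113.33)
j = -343
I = 68/3 (I = -1/5*(-340/3) = 68/3 ≈ 22.667)
-109*j + I = -109*(-343) + 68/3 = 37387 + 68/3 = 112229/3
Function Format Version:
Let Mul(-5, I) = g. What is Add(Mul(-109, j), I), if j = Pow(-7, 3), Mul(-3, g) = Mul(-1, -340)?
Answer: Rational(112229, 3) ≈ 37410.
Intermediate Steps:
g = Rational(-340, 3) (g = Mul(Rational(-1, 3), Mul(-1, -340)) = Mul(Rational(-1, 3), 340) = Rational(-340, 3) ≈ -113.33)
j = -343
I = Rational(68, 3) (I = Mul(Rational(-1, 5), Rational(-340, 3)) = Rational(68, 3) ≈ 22.667)
Add(Mul(-109, j), I) = Add(Mul(-109, -343), Rational(68, 3)) = Add(37387, Rational(68, 3)) = Rational(112229, 3)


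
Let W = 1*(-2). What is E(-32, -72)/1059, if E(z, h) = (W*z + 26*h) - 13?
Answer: -607/353 ≈ -1.7195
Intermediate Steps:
W = -2
E(z, h) = -13 - 2*z + 26*h (E(z, h) = (-2*z + 26*h) - 13 = -13 - 2*z + 26*h)
E(-32, -72)/1059 = (-13 - 2*(-32) + 26*(-72))/1059 = (-13 + 64 - 1872)*(1/1059) = -1821*1/1059 = -607/353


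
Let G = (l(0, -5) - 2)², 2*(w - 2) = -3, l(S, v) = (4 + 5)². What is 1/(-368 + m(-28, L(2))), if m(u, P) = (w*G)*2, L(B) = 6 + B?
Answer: 1/5873 ≈ 0.00017027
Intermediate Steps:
l(S, v) = 81 (l(S, v) = 9² = 81)
w = ½ (w = 2 + (½)*(-3) = 2 - 3/2 = ½ ≈ 0.50000)
G = 6241 (G = (81 - 2)² = 79² = 6241)
m(u, P) = 6241 (m(u, P) = ((½)*6241)*2 = (6241/2)*2 = 6241)
1/(-368 + m(-28, L(2))) = 1/(-368 + 6241) = 1/5873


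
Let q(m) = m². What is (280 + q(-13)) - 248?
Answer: 201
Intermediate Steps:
(280 + q(-13)) - 248 = (280 + (-13)²) - 248 = (280 + 169) - 248 = 449 - 248 = 201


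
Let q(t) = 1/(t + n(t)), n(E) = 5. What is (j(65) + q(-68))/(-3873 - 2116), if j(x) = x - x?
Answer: 1/377307 ≈ 2.6504e-6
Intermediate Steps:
j(x) = 0
q(t) = 1/(5 + t) (q(t) = 1/(t + 5) = 1/(5 + t))
(j(65) + q(-68))/(-3873 - 2116) = (0 + 1/(5 - 68))/(-3873 - 2116) = (0 + 1/(-63))/(-5989) = (0 - 1/63)*(-1/5989) = -1/63*(-1/5989) = 1/377307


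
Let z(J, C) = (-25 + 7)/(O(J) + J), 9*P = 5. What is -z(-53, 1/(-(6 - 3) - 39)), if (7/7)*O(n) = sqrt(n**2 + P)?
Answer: 8586/5 + 54*sqrt(25286)/5 ≈ 3434.6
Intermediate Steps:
P = 5/9 (P = (1/9)*5 = 5/9 ≈ 0.55556)
O(n) = sqrt(5/9 + n**2) (O(n) = sqrt(n**2 + 5/9) = sqrt(5/9 + n**2))
z(J, C) = -18/(J + sqrt(5 + 9*J**2)/3) (z(J, C) = (-25 + 7)/(sqrt(5 + 9*J**2)/3 + J) = -18/(J + sqrt(5 + 9*J**2)/3))
-z(-53, 1/(-(6 - 3) - 39)) = -(-54)/(sqrt(5 + 9*(-53)**2) + 3*(-53)) = -(-54)/(sqrt(5 + 9*2809) - 159) = -(-54)/(sqrt(5 + 25281) - 159) = -(-54)/(sqrt(25286) - 159) = -(-54)/(-159 + sqrt(25286)) = 54/(-159 + sqrt(25286))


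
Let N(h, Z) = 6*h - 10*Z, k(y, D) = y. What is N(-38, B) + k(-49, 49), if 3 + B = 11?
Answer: -357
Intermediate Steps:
B = 8 (B = -3 + 11 = 8)
N(h, Z) = -10*Z + 6*h
N(-38, B) + k(-49, 49) = (-10*8 + 6*(-38)) - 49 = (-80 - 228) - 49 = -308 - 49 = -357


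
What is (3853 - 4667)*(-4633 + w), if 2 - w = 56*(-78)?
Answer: 214082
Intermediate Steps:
w = 4370 (w = 2 - 56*(-78) = 2 - 1*(-4368) = 2 + 4368 = 4370)
(3853 - 4667)*(-4633 + w) = (3853 - 4667)*(-4633 + 4370) = -814*(-263) = 214082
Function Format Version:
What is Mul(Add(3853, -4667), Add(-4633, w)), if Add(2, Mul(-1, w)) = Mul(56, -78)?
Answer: 214082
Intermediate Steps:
w = 4370 (w = Add(2, Mul(-1, Mul(56, -78))) = Add(2, Mul(-1, -4368)) = Add(2, 4368) = 4370)
Mul(Add(3853, -4667), Add(-4633, w)) = Mul(Add(3853, -4667), Add(-4633, 4370)) = Mul(-814, -263) = 214082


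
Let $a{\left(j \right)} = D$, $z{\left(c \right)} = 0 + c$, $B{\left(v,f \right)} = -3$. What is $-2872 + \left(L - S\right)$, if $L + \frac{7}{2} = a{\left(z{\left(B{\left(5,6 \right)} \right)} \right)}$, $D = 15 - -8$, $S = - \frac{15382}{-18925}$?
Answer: $- \frac{107997889}{37850} \approx -2853.3$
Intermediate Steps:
$z{\left(c \right)} = c$
$S = \frac{15382}{18925}$ ($S = \left(-15382\right) \left(- \frac{1}{18925}\right) = \frac{15382}{18925} \approx 0.81279$)
$D = 23$ ($D = 15 + 8 = 23$)
$a{\left(j \right)} = 23$
$L = \frac{39}{2}$ ($L = - \frac{7}{2} + 23 = \frac{39}{2} \approx 19.5$)
$-2872 + \left(L - S\right) = -2872 + \left(\frac{39}{2} - \frac{15382}{18925}\right) = -2872 + \frac{707311}{37850} = - \frac{107997889}{37850}$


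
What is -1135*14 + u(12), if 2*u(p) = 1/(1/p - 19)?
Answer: -3607036/227 ≈ -15890.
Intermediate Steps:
u(p) = 1/(2*(-19 + 1/p)) (u(p) = 1/(2*(1/p - 19)) = 1/(2*(-19 + 1/p)))
-1135*14 + u(12) = -1135*14 - 1*12/(-2 + 38*12) = -227*70 - 1*12/(-2 + 456) = -15890 - 1*12/454 = -15890 - 1*12*1/454 = -15890 - 6/227 = -3607036/227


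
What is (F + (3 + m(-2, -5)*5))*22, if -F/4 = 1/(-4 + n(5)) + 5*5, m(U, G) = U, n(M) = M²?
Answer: -49522/21 ≈ -2358.2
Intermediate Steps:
F = -2104/21 (F = -4*(1/(-4 + 5²) + 5*5) = -4*(1/(-4 + 25) + 25) = -4*(1/21 + 25) = -4*526/21 = -2104/21 ≈ -100.19)
(F + (3 + m(-2, -5)*5))*22 = (-2104/21 + (3 - 2*5))*22 = (-2104/21 + (3 - 10))*22 = (-2104/21 - 7)*22 = -2251/21*22 = -49522/21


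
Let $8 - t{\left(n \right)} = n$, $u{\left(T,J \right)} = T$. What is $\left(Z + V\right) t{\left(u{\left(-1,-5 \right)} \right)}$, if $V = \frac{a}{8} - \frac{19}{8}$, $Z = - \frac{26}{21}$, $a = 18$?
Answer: $- \frac{687}{56} \approx -12.268$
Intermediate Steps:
$t{\left(n \right)} = 8 - n$
$Z = - \frac{26}{21}$ ($Z = \left(-26\right) \frac{1}{21} = - \frac{26}{21} \approx -1.2381$)
$V = - \frac{1}{8}$ ($V = \frac{18}{8} - \frac{19}{8} = 18 \cdot \frac{1}{8} - \frac{19}{8} = \frac{9}{4} - \frac{19}{8} = - \frac{1}{8} \approx -0.125$)
$\left(Z + V\right) t{\left(u{\left(-1,-5 \right)} \right)} = \left(- \frac{26}{21} - \frac{1}{8}\right) \left(8 - -1\right) = - \frac{229 \left(8 + 1\right)}{168} = \left(- \frac{229}{168}\right) 9 = - \frac{687}{56}$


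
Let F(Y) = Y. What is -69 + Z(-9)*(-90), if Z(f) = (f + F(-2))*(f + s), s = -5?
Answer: -13929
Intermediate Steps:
Z(f) = (-5 + f)*(-2 + f) (Z(f) = (f - 2)*(f - 5) = (-2 + f)*(-5 + f) = (-5 + f)*(-2 + f))
-69 + Z(-9)*(-90) = -69 + (10 + (-9)**2 - 7*(-9))*(-90) = -69 + (10 + 81 + 63)*(-90) = -69 + 154*(-90) = -69 - 13860 = -13929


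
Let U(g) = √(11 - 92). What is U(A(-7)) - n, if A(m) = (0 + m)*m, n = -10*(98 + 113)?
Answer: 2110 + 9*I ≈ 2110.0 + 9.0*I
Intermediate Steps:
n = -2110 (n = -10*211 = -2110)
A(m) = m² (A(m) = m*m = m²)
U(g) = 9*I (U(g) = √(-81) = 9*I)
U(A(-7)) - n = 9*I - 1*(-2110) = 9*I + 2110 = 2110 + 9*I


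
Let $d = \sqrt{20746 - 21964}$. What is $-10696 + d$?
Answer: $-10696 + i \sqrt{1218} \approx -10696.0 + 34.9 i$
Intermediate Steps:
$d = i \sqrt{1218}$ ($d = \sqrt{-1218} = i \sqrt{1218} \approx 34.9 i$)
$-10696 + d = -10696 + i \sqrt{1218}$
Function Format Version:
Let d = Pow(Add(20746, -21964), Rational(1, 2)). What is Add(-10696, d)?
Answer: Add(-10696, Mul(I, Pow(1218, Rational(1, 2)))) ≈ Add(-10696., Mul(34.900, I))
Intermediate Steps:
d = Mul(I, Pow(1218, Rational(1, 2))) (d = Pow(-1218, Rational(1, 2)) = Mul(I, Pow(1218, Rational(1, 2))) ≈ Mul(34.900, I))
Add(-10696, d) = Add(-10696, Mul(I, Pow(1218, Rational(1, 2))))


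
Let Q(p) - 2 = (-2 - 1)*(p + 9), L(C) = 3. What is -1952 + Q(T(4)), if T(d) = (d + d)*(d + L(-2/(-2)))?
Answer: -2145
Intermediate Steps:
T(d) = 2*d*(3 + d) (T(d) = (d + d)*(d + 3) = (2*d)*(3 + d) = 2*d*(3 + d))
Q(p) = -25 - 3*p (Q(p) = 2 + (-2 - 1)*(p + 9) = 2 - 3*(9 + p) = 2 + (-27 - 3*p) = -25 - 3*p)
-1952 + Q(T(4)) = -1952 + (-25 - 6*4*(3 + 4)) = -1952 + (-25 - 6*4*7) = -1952 + (-25 - 3*56) = -1952 + (-25 - 168) = -1952 - 193 = -2145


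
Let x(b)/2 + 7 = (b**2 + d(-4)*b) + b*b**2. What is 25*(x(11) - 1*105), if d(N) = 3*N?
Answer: 63025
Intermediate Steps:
x(b) = -14 - 24*b + 2*b**2 + 2*b**3 (x(b) = -14 + 2*((b**2 + (3*(-4))*b) + b*b**2) = -14 + 2*((b**2 - 12*b) + b**3) = -14 + 2*(b**2 + b**3 - 12*b) = -14 + (-24*b + 2*b**2 + 2*b**3) = -14 - 24*b + 2*b**2 + 2*b**3)
25*(x(11) - 1*105) = 25*((-14 - 24*11 + 2*11**2 + 2*11**3) - 1*105) = 25*((-14 - 264 + 2*121 + 2*1331) - 105) = 25*((-14 - 264 + 242 + 2662) - 105) = 25*(2626 - 105) = 25*2521 = 63025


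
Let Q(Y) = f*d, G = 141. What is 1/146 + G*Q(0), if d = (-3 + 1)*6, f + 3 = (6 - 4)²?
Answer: -247031/146 ≈ -1692.0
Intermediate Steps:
f = 1 (f = -3 + (6 - 4)² = -3 + 2² = -3 + 4 = 1)
d = -12 (d = -2*6 = -12)
Q(Y) = -12 (Q(Y) = 1*(-12) = -12)
1/146 + G*Q(0) = 1/146 + 141*(-12) = 1/146 - 1692 = -247031/146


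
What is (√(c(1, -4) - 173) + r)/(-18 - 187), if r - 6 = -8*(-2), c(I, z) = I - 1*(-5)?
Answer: -22/205 - I*√167/205 ≈ -0.10732 - 0.063038*I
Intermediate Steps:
c(I, z) = 5 + I (c(I, z) = I + 5 = 5 + I)
r = 22 (r = 6 - 8*(-2) = 6 + 16 = 22)
(√(c(1, -4) - 173) + r)/(-18 - 187) = (√((5 + 1) - 173) + 22)/(-18 - 187) = (√(6 - 173) + 22)/(-205) = (√(-167) + 22)*(-1/205) = (I*√167 + 22)*(-1/205) = (22 + I*√167)*(-1/205) = -22/205 - I*√167/205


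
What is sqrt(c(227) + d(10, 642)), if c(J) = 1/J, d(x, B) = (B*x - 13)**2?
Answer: 2*sqrt(528811840887)/227 ≈ 6407.0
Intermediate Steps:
d(x, B) = (-13 + B*x)**2
sqrt(c(227) + d(10, 642)) = sqrt(1/227 + (-13 + 642*10)**2) = sqrt(1/227 + (-13 + 6420)**2) = sqrt(1/227 + 6407**2) = sqrt(1/227 + 41049649) = sqrt(9318270324/227) = 2*sqrt(528811840887)/227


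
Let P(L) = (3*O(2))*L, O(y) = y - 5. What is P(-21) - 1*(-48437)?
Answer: 48626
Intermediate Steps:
O(y) = -5 + y
P(L) = -9*L (P(L) = (3*(-5 + 2))*L = (3*(-3))*L = -9*L)
P(-21) - 1*(-48437) = -9*(-21) - 1*(-48437) = 189 + 48437 = 48626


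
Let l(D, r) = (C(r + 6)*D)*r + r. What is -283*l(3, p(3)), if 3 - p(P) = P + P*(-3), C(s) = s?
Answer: -117162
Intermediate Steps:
p(P) = 3 + 2*P (p(P) = 3 - (P + P*(-3)) = 3 - (P - 3*P) = 3 - (-2)*P = 3 + 2*P)
l(D, r) = r + D*r*(6 + r) (l(D, r) = ((r + 6)*D)*r + r = ((6 + r)*D)*r + r = (D*(6 + r))*r + r = D*r*(6 + r) + r = r + D*r*(6 + r))
-283*l(3, p(3)) = -283*(3 + 2*3)*(1 + 3*(6 + (3 + 2*3))) = -283*(3 + 6)*(1 + 3*(6 + (3 + 6))) = -2547*(1 + 3*(6 + 9)) = -2547*(1 + 3*15) = -2547*(1 + 45) = -2547*46 = -283*414 = -117162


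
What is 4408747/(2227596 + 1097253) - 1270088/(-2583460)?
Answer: 354833462303/195218509035 ≈ 1.8176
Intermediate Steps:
4408747/(2227596 + 1097253) - 1270088/(-2583460) = 4408747/3324849 - 1270088*(-1/2583460) = 4408747*(1/3324849) + 317522/645865 = 4408747/3324849 + 317522/645865 = 354833462303/195218509035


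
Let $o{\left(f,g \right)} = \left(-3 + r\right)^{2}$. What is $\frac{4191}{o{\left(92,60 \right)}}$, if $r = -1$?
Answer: $\frac{4191}{16} \approx 261.94$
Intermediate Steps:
$o{\left(f,g \right)} = 16$ ($o{\left(f,g \right)} = \left(-3 - 1\right)^{2} = \left(-4\right)^{2} = 16$)
$\frac{4191}{o{\left(92,60 \right)}} = \frac{4191}{16}$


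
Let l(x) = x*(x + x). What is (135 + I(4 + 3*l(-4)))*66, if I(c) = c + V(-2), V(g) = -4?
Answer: 15246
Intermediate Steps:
l(x) = 2*x**2 (l(x) = x*(2*x) = 2*x**2)
I(c) = -4 + c (I(c) = c - 4 = -4 + c)
(135 + I(4 + 3*l(-4)))*66 = (135 + (-4 + (4 + 3*(2*(-4)**2))))*66 = (135 + (-4 + (4 + 3*(2*16))))*66 = (135 + (-4 + (4 + 3*32)))*66 = (135 + (-4 + (4 + 96)))*66 = (135 + (-4 + 100))*66 = (135 + 96)*66 = 231*66 = 15246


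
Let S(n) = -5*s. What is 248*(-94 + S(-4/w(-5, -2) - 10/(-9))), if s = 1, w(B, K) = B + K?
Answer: -24552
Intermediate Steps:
S(n) = -5 (S(n) = -5*1 = -5)
248*(-94 + S(-4/w(-5, -2) - 10/(-9))) = 248*(-94 - 5) = 248*(-99) = -24552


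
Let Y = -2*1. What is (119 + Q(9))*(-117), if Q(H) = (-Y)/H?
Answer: -13949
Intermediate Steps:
Y = -2
Q(H) = 2/H (Q(H) = (-1*(-2))/H = 2/H)
(119 + Q(9))*(-117) = (119 + 2/9)*(-117) = (1073/9)*(-117) = -13949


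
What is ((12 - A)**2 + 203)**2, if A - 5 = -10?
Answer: 242064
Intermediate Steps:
A = -5 (A = 5 - 10 = -5)
((12 - A)**2 + 203)**2 = ((12 - 1*(-5))**2 + 203)**2 = ((12 + 5)**2 + 203)**2 = (17**2 + 203)**2 = (289 + 203)**2 = 492**2 = 242064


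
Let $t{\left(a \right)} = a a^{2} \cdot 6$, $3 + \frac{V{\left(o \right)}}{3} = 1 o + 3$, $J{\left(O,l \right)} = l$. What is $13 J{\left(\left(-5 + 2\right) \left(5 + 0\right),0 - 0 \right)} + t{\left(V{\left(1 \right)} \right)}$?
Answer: $162$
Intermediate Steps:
$V{\left(o \right)} = 3 o$ ($V{\left(o \right)} = -9 + 3 \left(1 o + 3\right) = -9 + 3 \left(o + 3\right) = -9 + 3 \left(3 + o\right) = -9 + \left(9 + 3 o\right) = 3 o$)
$t{\left(a \right)} = 6 a^{3}$ ($t{\left(a \right)} = a^{3} \cdot 6 = 6 a^{3}$)
$13 J{\left(\left(-5 + 2\right) \left(5 + 0\right),0 - 0 \right)} + t{\left(V{\left(1 \right)} \right)} = 13 \left(0 - 0\right) + 6 \left(3 \cdot 1\right)^{3} = 13 \left(0 + 0\right) + 6 \cdot 3^{3} = 13 \cdot 0 + 6 \cdot 27 = 0 + 162 = 162$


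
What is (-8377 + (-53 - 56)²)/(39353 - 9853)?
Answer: 876/7375 ≈ 0.11878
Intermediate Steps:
(-8377 + (-53 - 56)²)/(39353 - 9853) = (-8377 + (-109)²)/29500 = (-8377 + 11881)*(1/29500) = 3504*(1/29500) = 876/7375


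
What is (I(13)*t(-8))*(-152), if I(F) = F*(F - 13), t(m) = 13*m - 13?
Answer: 0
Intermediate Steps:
t(m) = -13 + 13*m
I(F) = F*(-13 + F)
(I(13)*t(-8))*(-152) = ((13*(-13 + 13))*(-13 + 13*(-8)))*(-152) = ((13*0)*(-13 - 104))*(-152) = (0*(-117))*(-152) = 0*(-152) = 0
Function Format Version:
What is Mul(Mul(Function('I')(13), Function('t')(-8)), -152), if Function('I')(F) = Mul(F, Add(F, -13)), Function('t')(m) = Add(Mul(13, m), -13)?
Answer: 0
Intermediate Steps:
Function('t')(m) = Add(-13, Mul(13, m))
Function('I')(F) = Mul(F, Add(-13, F))
Mul(Mul(Function('I')(13), Function('t')(-8)), -152) = Mul(Mul(Mul(13, Add(-13, 13)), Add(-13, Mul(13, -8))), -152) = Mul(Mul(Mul(13, 0), Add(-13, -104)), -152) = Mul(Mul(0, -117), -152) = Mul(0, -152) = 0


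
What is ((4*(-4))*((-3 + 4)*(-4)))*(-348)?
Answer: -22272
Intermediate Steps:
((4*(-4))*((-3 + 4)*(-4)))*(-348) = -16*(-4)*(-348) = 64*(-348) = -22272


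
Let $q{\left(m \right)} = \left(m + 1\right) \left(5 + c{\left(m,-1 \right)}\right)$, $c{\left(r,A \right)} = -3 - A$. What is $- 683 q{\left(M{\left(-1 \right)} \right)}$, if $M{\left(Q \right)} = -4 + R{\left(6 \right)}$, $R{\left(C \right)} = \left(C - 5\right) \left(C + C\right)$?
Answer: $-18441$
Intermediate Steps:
$R{\left(C \right)} = 2 C \left(-5 + C\right)$ ($R{\left(C \right)} = \left(-5 + C\right) 2 C = 2 C \left(-5 + C\right)$)
$M{\left(Q \right)} = 8$ ($M{\left(Q \right)} = -4 + 2 \cdot 6 \left(-5 + 6\right) = -4 + 2 \cdot 6 \cdot 1 = -4 + 12 = 8$)
$q{\left(m \right)} = 3 + 3 m$ ($q{\left(m \right)} = \left(m + 1\right) \left(5 - 2\right) = \left(1 + m\right) \left(5 + \left(-3 + 1\right)\right) = \left(1 + m\right) \left(5 - 2\right) = \left(1 + m\right) 3 = 3 + 3 m$)
$- 683 q{\left(M{\left(-1 \right)} \right)} = - 683 \left(3 + 3 \cdot 8\right) = - 683 \left(3 + 24\right) = \left(-683\right) 27 = -18441$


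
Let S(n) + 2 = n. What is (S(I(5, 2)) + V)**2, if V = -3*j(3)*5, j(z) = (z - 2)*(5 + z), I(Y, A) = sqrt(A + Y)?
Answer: (122 - sqrt(7))**2 ≈ 14245.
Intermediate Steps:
S(n) = -2 + n
j(z) = (-2 + z)*(5 + z)
V = -120 (V = -3*(-10 + 3**2 + 3*3)*5 = -3*(-10 + 9 + 9)*5 = -3*8*5 = -24*5 = -120)
(S(I(5, 2)) + V)**2 = ((-2 + sqrt(2 + 5)) - 120)**2 = ((-2 + sqrt(7)) - 120)**2 = (-122 + sqrt(7))**2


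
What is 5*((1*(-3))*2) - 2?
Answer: -32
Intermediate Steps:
5*((1*(-3))*2) - 2 = 5*(-3*2) - 2 = 5*(-6) - 2 = -30 - 2 = -32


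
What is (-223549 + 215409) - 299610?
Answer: -307750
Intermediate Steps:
(-223549 + 215409) - 299610 = -8140 - 299610 = -307750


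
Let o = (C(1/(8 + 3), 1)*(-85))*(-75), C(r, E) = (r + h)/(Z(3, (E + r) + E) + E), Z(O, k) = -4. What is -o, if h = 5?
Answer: 119000/11 ≈ 10818.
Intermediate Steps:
C(r, E) = (5 + r)/(-4 + E) (C(r, E) = (r + 5)/(-4 + E) = (5 + r)/(-4 + E))
o = -119000/11 (o = (((5 + 1/(8 + 3))/(-4 + 1))*(-85))*(-75) = (((5 + 1/11)/(-3))*(-85))*(-75) = (-(5 + 1/11)/3*(-85))*(-75) = (-⅓*56/11*(-85))*(-75) = -56/33*(-85)*(-75) = (4760/33)*(-75) = -119000/11 ≈ -10818.)
-o = -1*(-119000/11) = 119000/11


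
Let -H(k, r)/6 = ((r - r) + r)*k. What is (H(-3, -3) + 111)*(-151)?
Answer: -8607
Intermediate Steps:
H(k, r) = -6*k*r (H(k, r) = -6*((r - r) + r)*k = -6*(0 + r)*k = -6*r*k = -6*k*r)
(H(-3, -3) + 111)*(-151) = (-6*(-3)*(-3) + 111)*(-151) = (-54 + 111)*(-151) = 57*(-151) = -8607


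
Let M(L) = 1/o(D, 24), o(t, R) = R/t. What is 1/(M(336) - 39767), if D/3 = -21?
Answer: -8/318157 ≈ -2.5145e-5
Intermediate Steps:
D = -63 (D = 3*(-21) = -63)
M(L) = -21/8 (M(L) = 1/(24/(-63)) = 1/(24*(-1/63)) = 1/(-8/21) = -21/8)
1/(M(336) - 39767) = 1/(-21/8 - 39767) = 1/(-318157/8) = -8/318157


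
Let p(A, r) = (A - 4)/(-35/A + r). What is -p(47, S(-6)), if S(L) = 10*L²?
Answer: -2021/16885 ≈ -0.11969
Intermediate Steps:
p(A, r) = (-4 + A)/(r - 35/A)
-p(47, S(-6)) = -47*(-4 + 47)/(-35 + 47*(10*(-6)²)) = -47*43/(-35 + 47*(10*36)) = -47*43/(-35 + 47*360) = -47*43/(-35 + 16920) = -47*43/16885 = -1*2021/16885 = -2021/16885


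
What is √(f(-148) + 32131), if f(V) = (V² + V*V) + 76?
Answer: √76015 ≈ 275.71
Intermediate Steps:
f(V) = 76 + 2*V² (f(V) = (V² + V²) + 76 = 2*V² + 76 = 76 + 2*V²)
√(f(-148) + 32131) = √((76 + 2*(-148)²) + 32131) = √((76 + 2*21904) + 32131) = √((76 + 43808) + 32131) = √(43884 + 32131) = √76015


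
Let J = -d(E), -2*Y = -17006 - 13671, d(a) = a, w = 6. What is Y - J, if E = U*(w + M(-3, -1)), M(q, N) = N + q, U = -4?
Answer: 30661/2 ≈ 15331.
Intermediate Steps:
E = -8 (E = -4*(6 + (-1 - 3)) = -4*(6 - 4) = -4*2 = -8)
Y = 30677/2 (Y = -(-17006 - 13671)/2 = -1/2*(-30677) = 30677/2 ≈ 15339.)
J = 8 (J = -1*(-8) = 8)
Y - J = 30677/2 - 1*8 = 30677/2 - 8 = 30661/2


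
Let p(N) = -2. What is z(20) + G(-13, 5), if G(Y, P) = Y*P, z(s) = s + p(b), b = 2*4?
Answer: -47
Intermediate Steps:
b = 8
z(s) = -2 + s (z(s) = s - 2 = -2 + s)
G(Y, P) = P*Y
z(20) + G(-13, 5) = (-2 + 20) + 5*(-13) = 18 - 65 = -47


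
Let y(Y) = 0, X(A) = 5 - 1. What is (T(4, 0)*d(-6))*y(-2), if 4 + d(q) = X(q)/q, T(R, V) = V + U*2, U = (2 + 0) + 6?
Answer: 0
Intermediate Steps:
X(A) = 4
U = 8 (U = 2 + 6 = 8)
T(R, V) = 16 + V (T(R, V) = V + 8*2 = V + 16 = 16 + V)
d(q) = -4 + 4/q
(T(4, 0)*d(-6))*y(-2) = ((16 + 0)*(-4 + 4/(-6)))*0 = (16*(-4 + 4*(-1/6)))*0 = (16*(-4 - 2/3))*0 = (16*(-14/3))*0 = -224/3*0 = 0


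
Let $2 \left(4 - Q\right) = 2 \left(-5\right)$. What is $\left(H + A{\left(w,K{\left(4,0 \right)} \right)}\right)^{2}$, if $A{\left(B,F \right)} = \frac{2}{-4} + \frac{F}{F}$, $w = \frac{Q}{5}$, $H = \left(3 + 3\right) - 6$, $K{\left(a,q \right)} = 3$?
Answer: $\frac{1}{4} \approx 0.25$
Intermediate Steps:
$Q = 9$ ($Q = 4 - \frac{2 \left(-5\right)}{2} = 4 - -5 = 4 + 5 = 9$)
$H = 0$ ($H = 6 - 6 = 0$)
$w = \frac{9}{5} \approx 1.8$
$A{\left(B,F \right)} = \frac{1}{2}$ ($A{\left(B,F \right)} = 2 \left(- \frac{1}{4}\right) + 1 = - \frac{1}{2} + 1 = \frac{1}{2}$)
$\left(H + A{\left(w,K{\left(4,0 \right)} \right)}\right)^{2} = \left(0 + \frac{1}{2}\right)^{2} = \left(\frac{1}{2}\right)^{2} = \frac{1}{4}$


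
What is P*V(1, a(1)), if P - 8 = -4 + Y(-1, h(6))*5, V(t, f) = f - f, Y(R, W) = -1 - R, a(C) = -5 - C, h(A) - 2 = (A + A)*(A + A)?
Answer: 0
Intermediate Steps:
h(A) = 2 + 4*A² (h(A) = 2 + (A + A)*(A + A) = 2 + (2*A)*(2*A) = 2 + 4*A²)
V(t, f) = 0
P = 4 (P = 8 + (-4 + (-1 - 1*(-1))*5) = 8 + (-4 + (-1 + 1)*5) = 8 + (-4 + 0*5) = 8 + (-4 + 0) = 8 - 4 = 4)
P*V(1, a(1)) = 4*0 = 0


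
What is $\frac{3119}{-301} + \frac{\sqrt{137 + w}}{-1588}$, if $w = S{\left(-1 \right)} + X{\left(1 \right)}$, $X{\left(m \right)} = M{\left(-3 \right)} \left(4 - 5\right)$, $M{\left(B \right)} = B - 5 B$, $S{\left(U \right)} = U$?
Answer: $- \frac{3119}{301} - \frac{\sqrt{31}}{794} \approx -10.369$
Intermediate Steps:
$M{\left(B \right)} = - 4 B$
$X{\left(m \right)} = -12$ ($X{\left(m \right)} = \left(-4\right) \left(-3\right) \left(4 - 5\right) = 12 \left(-1\right) = -12$)
$w = -13$ ($w = -1 - 12 = -13$)
$\frac{3119}{-301} + \frac{\sqrt{137 + w}}{-1588} = \frac{3119}{-301} + \frac{\sqrt{137 - 13}}{-1588} = 3119 \left(- \frac{1}{301}\right) + \sqrt{124} \left(- \frac{1}{1588}\right) = - \frac{3119}{301} + 2 \sqrt{31} \left(- \frac{1}{1588}\right) = - \frac{3119}{301} - \frac{\sqrt{31}}{794}$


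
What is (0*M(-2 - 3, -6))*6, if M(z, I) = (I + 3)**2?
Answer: 0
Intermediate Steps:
M(z, I) = (3 + I)**2
(0*M(-2 - 3, -6))*6 = (0*(3 - 6)**2)*6 = (0*(-3)**2)*6 = (0*9)*6 = 0*6 = 0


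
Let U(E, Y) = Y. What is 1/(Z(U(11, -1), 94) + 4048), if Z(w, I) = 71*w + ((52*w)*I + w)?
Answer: -1/912 ≈ -0.0010965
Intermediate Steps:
Z(w, I) = 72*w + 52*I*w (Z(w, I) = 71*w + (52*I*w + w) = 71*w + (w + 52*I*w) = 72*w + 52*I*w)
1/(Z(U(11, -1), 94) + 4048) = 1/(4*(-1)*(18 + 13*94) + 4048) = 1/(4*(-1)*(18 + 1222) + 4048) = 1/(4*(-1)*1240 + 4048) = 1/(-4960 + 4048) = 1/(-912) = -1/912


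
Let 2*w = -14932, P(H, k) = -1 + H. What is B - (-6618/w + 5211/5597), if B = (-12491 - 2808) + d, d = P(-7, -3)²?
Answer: -1649492147/108257 ≈ -15237.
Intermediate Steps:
d = 64 (d = (-1 - 7)² = (-8)² = 64)
w = -7466 (w = (½)*(-14932) = -7466)
B = -15235 (B = (-12491 - 2808) + 64 = -15299 + 64 = -15235)
B - (-6618/w + 5211/5597) = -15235 - (-6618/(-7466) + 5211/5597) = -15235 - (-6618*(-1/7466) + 5211*(1/5597)) = -15235 - (3309/3733 + 27/29) = -15235 - 1*196752/108257 = -15235 - 196752/108257 = -1649492147/108257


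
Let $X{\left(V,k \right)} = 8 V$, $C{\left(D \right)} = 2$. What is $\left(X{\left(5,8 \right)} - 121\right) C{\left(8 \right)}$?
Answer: $-162$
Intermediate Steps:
$\left(X{\left(5,8 \right)} - 121\right) C{\left(8 \right)} = \left(8 \cdot 5 - 121\right) 2 = \left(40 - 121\right) 2 = \left(-81\right) 2 = -162$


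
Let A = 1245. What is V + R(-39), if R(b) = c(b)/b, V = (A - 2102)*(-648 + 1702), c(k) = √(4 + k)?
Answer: -903278 - I*√35/39 ≈ -9.0328e+5 - 0.15169*I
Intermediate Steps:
V = -903278 (V = (1245 - 2102)*(-648 + 1702) = -857*1054 = -903278)
R(b) = √(4 + b)/b
V + R(-39) = -903278 + √(4 - 39)/(-39) = -903278 - I*√35/39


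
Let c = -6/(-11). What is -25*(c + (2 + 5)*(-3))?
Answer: 5625/11 ≈ 511.36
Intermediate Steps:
c = 6/11 (c = -6*(-1/11) = 6/11 ≈ 0.54545)
-25*(c + (2 + 5)*(-3)) = -25*(6/11 + (2 + 5)*(-3)) = -25*(6/11 + 7*(-3)) = -25*(6/11 - 21) = -25*(-225/11) = 5625/11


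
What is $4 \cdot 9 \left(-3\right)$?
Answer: $-108$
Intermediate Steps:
$4 \cdot 9 \left(-3\right) = 36 \left(-3\right) = -108$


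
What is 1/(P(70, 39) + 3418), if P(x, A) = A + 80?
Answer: 1/3537 ≈ 0.00028273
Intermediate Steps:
P(x, A) = 80 + A
1/(P(70, 39) + 3418) = 1/((80 + 39) + 3418) = 1/(119 + 3418) = 1/3537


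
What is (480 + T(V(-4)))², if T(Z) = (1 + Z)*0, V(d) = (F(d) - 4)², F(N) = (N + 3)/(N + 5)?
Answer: 230400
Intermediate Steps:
F(N) = (3 + N)/(5 + N)
V(d) = (-4 + (3 + d)/(5 + d))² (V(d) = ((3 + d)/(5 + d) - 4)² = (-4 + (3 + d)/(5 + d))²)
T(Z) = 0
(480 + T(V(-4)))² = (480 + 0)² = 480² = 230400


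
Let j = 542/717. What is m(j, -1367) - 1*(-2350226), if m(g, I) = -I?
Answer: 2351593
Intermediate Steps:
j = 542/717 (j = 542*(1/717) = 542/717 ≈ 0.75593)
m(j, -1367) - 1*(-2350226) = -1*(-1367) - 1*(-2350226) = 1367 + 2350226 = 2351593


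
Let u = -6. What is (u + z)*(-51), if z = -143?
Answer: 7599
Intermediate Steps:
(u + z)*(-51) = (-6 - 143)*(-51) = -149*(-51) = 7599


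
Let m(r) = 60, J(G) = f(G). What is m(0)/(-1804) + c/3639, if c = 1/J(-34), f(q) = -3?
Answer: -164206/4923567 ≈ -0.033351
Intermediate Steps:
J(G) = -3
c = -⅓ (c = 1/(-3) = -⅓ ≈ -0.33333)
m(0)/(-1804) + c/3639 = 60/(-1804) - ⅓/3639 = 60*(-1/1804) - ⅓*1/3639 = -15/451 - 1/10917 = -164206/4923567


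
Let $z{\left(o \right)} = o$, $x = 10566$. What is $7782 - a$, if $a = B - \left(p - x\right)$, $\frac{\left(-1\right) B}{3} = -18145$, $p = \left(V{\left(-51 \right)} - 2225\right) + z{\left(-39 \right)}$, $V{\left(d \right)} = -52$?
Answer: $-59535$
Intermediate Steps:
$p = -2316$ ($p = \left(-52 - 2225\right) - 39 = -2277 - 39 = -2316$)
$B = 54435$ ($B = \left(-3\right) \left(-18145\right) = 54435$)
$a = 67317$ ($a = 54435 - \left(-2316 - 10566\right) = 54435 - -12882 = 54435 + 12882 = 67317$)
$7782 - a = 7782 - 67317 = -59535$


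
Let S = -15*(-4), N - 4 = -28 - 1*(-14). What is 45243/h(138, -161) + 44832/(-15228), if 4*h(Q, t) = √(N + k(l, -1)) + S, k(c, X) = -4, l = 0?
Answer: 6882853088/2293083 - 90486*I*√14/1807 ≈ 3001.6 - 187.36*I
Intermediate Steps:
N = -10 (N = 4 + (-28 - 1*(-14)) = 4 + (-28 + 14) = 4 - 14 = -10)
S = 60
h(Q, t) = 15 + I*√14/4 (h(Q, t) = (√(-10 - 4) + 60)/4 = (√(-14) + 60)/4 = (I*√14 + 60)/4 = (60 + I*√14)/4 = 15 + I*√14/4)
45243/h(138, -161) + 44832/(-15228) = 45243/(15 + I*√14/4) + 44832/(-15228) = 45243/(15 + I*√14/4) + 44832*(-1/15228) = 45243/(15 + I*√14/4) - 3736/1269 = -3736/1269 + 45243/(15 + I*√14/4)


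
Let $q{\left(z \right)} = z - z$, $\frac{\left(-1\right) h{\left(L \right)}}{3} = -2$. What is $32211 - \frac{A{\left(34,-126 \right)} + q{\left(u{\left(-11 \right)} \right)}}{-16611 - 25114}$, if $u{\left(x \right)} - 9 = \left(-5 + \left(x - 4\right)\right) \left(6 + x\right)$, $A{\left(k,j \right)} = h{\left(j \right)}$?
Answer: $\frac{1344003981}{41725} \approx 32211.0$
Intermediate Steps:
$h{\left(L \right)} = 6$ ($h{\left(L \right)} = \left(-3\right) \left(-2\right) = 6$)
$A{\left(k,j \right)} = 6$
$u{\left(x \right)} = 9 + \left(-9 + x\right) \left(6 + x\right)$ ($u{\left(x \right)} = 9 + \left(-5 + \left(x - 4\right)\right) \left(6 + x\right) = 9 + \left(-5 + \left(-4 + x\right)\right) \left(6 + x\right) = 9 + \left(-9 + x\right) \left(6 + x\right)$)
$q{\left(z \right)} = 0$
$32211 - \frac{A{\left(34,-126 \right)} + q{\left(u{\left(-11 \right)} \right)}}{-16611 - 25114} = 32211 - \frac{6 + 0}{-16611 - 25114} = 32211 - \frac{6}{-41725} = 32211 - 6 \left(- \frac{1}{41725}\right) = 32211 - - \frac{6}{41725} = 32211 + \frac{6}{41725} = \frac{1344003981}{41725}$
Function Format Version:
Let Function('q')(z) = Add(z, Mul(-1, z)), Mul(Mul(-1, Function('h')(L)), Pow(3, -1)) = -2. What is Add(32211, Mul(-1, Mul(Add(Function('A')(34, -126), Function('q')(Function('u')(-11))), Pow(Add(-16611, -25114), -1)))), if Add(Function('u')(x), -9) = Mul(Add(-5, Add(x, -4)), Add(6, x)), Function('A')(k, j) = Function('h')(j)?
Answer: Rational(1344003981, 41725) ≈ 32211.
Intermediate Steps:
Function('h')(L) = 6 (Function('h')(L) = Mul(-3, -2) = 6)
Function('A')(k, j) = 6
Function('u')(x) = Add(9, Mul(Add(-9, x), Add(6, x))) (Function('u')(x) = Add(9, Mul(Add(-5, Add(x, -4)), Add(6, x))) = Add(9, Mul(Add(-5, Add(-4, x)), Add(6, x))) = Add(9, Mul(Add(-9, x), Add(6, x))))
Function('q')(z) = 0
Add(32211, Mul(-1, Mul(Add(Function('A')(34, -126), Function('q')(Function('u')(-11))), Pow(Add(-16611, -25114), -1)))) = Add(32211, Mul(-1, Mul(Add(6, 0), Pow(Add(-16611, -25114), -1)))) = Add(32211, Mul(-1, Mul(6, Pow(-41725, -1)))) = Add(32211, Mul(-1, Mul(6, Rational(-1, 41725)))) = Add(32211, Mul(-1, Rational(-6, 41725))) = Add(32211, Rational(6, 41725)) = Rational(1344003981, 41725)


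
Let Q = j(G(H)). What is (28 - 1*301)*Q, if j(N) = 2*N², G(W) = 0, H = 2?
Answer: 0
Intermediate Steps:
Q = 0 (Q = 2*0² = 2*0 = 0)
(28 - 1*301)*Q = (28 - 1*301)*0 = (28 - 301)*0 = -273*0 = 0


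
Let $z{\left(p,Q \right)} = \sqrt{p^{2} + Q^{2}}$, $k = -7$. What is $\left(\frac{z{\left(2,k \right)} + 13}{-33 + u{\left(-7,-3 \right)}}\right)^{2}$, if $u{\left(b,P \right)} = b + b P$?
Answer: $\frac{\left(13 + \sqrt{53}\right)^{2}}{361} \approx 1.1393$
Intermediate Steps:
$u{\left(b,P \right)} = b + P b$
$z{\left(p,Q \right)} = \sqrt{Q^{2} + p^{2}}$
$\left(\frac{z{\left(2,k \right)} + 13}{-33 + u{\left(-7,-3 \right)}}\right)^{2} = \left(\frac{\sqrt{\left(-7\right)^{2} + 2^{2}} + 13}{-33 - 7 \left(1 - 3\right)}\right)^{2} = \left(\frac{\sqrt{49 + 4} + 13}{-33 - -14}\right)^{2} = \left(\frac{\sqrt{53} + 13}{-33 + 14}\right)^{2} = \left(\frac{13 + \sqrt{53}}{-19}\right)^{2} = \left(\left(13 + \sqrt{53}\right) \left(- \frac{1}{19}\right)\right)^{2} = \left(- \frac{13}{19} - \frac{\sqrt{53}}{19}\right)^{2}$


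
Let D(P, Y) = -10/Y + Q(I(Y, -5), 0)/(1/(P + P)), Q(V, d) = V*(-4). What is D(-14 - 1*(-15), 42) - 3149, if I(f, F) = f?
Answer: -73190/21 ≈ -3485.2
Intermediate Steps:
Q(V, d) = -4*V
D(P, Y) = -10/Y - 8*P*Y (D(P, Y) = -10/Y + (-4*Y)/(1/(P + P)) = -10/Y + (-4*Y)/(1/(2*P)) = -10/Y + (-4*Y)/((1/(2*P))) = -10/Y + (-4*Y)*(2*P) = -10/Y - 8*P*Y)
D(-14 - 1*(-15), 42) - 3149 = (-10/42 - 8*(-14 - 1*(-15))*42) - 3149 = (-10*1/42 - 8*(-14 + 15)*42) - 3149 = (-5/21 - 8*1*42) - 3149 = (-5/21 - 336) - 3149 = -7061/21 - 3149 = -73190/21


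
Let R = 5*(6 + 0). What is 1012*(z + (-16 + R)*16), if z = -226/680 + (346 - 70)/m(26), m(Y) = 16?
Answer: 20723736/85 ≈ 2.4381e+5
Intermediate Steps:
R = 30 (R = 5*6 = 30)
z = 1438/85 (z = -226/680 + (346 - 70)/16 = -226*1/680 + 276*(1/16) = -113/340 + 69/4 = 1438/85 ≈ 16.918)
1012*(z + (-16 + R)*16) = 1012*(1438/85 + (-16 + 30)*16) = 1012*(1438/85 + 14*16) = 1012*(1438/85 + 224) = 1012*(20478/85) = 20723736/85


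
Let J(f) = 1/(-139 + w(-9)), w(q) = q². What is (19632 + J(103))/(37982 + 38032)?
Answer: 1138655/4408812 ≈ 0.25827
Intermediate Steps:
J(f) = -1/58 (J(f) = 1/(-139 + (-9)²) = 1/(-139 + 81) = 1/(-58) = -1/58)
(19632 + J(103))/(37982 + 38032) = (19632 - 1/58)/(37982 + 38032) = (1138655/58)/76014 = (1138655/58)*(1/76014) = 1138655/4408812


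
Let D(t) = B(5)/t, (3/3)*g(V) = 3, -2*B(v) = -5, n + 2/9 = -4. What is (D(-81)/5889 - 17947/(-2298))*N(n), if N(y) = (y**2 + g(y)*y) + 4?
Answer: 1058694847546/14798250207 ≈ 71.542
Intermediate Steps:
n = -38/9 (n = -2/9 - 4 = -38/9 ≈ -4.2222)
B(v) = 5/2 (B(v) = -1/2*(-5) = 5/2)
g(V) = 3
N(y) = 4 + y**2 + 3*y (N(y) = (y**2 + 3*y) + 4 = 4 + y**2 + 3*y)
D(t) = 5/(2*t)
(D(-81)/5889 - 17947/(-2298))*N(n) = (((5/2)/(-81))/5889 - 17947/(-2298))*(4 + (-38/9)**2 + 3*(-38/9)) = (((5/2)*(-1/81))*(1/5889) - 17947*(-1/2298))*(4 + 1444/81 - 38/3) = (-5/162*1/5889 + 17947/2298)*(742/81) = (-5/954018 + 17947/2298)*(742/81) = (1426812463/182694447)*(742/81) = 1058694847546/14798250207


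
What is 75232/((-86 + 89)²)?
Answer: 75232/9 ≈ 8359.1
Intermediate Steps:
75232/((-86 + 89)²) = 75232/(3²) = 75232/9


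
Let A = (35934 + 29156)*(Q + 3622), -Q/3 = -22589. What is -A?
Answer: -4646710010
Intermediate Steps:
Q = 67767 (Q = -3*(-22589) = 67767)
A = 4646710010 (A = (35934 + 29156)*(67767 + 3622) = 65090*71389 = 4646710010)
-A = -1*4646710010 = -4646710010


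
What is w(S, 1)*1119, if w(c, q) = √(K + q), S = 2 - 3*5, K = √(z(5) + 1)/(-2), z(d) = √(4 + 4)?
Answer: 1119*√(4 - 2*√(1 + 2*√2))/2 ≈ 164.77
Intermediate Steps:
z(d) = 2*√2 (z(d) = √8 = 2*√2)
K = -√(1 + 2*√2)/2 (K = √(2*√2 + 1)/(-2) = √(1 + 2*√2)*(-½) = -√(1 + 2*√2)/2 ≈ -0.97832)
S = -13 (S = 2 - 15 = -13)
w(c, q) = √(q - √(1 + 2*√2)/2) (w(c, q) = √(-√(1 + 2*√2)/2 + q) = √(q - √(1 + 2*√2)/2))
w(S, 1)*1119 = (√(-2*√(1 + 2*√2) + 4*1)/2)*1119 = (√(-2*√(1 + 2*√2) + 4)/2)*1119 = (√(4 - 2*√(1 + 2*√2))/2)*1119 = 1119*√(4 - 2*√(1 + 2*√2))/2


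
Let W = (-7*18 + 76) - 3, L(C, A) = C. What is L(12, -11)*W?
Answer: -636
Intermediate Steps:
W = -53 (W = (-126 + 76) - 3 = -50 - 3 = -53)
L(12, -11)*W = 12*(-53) = -636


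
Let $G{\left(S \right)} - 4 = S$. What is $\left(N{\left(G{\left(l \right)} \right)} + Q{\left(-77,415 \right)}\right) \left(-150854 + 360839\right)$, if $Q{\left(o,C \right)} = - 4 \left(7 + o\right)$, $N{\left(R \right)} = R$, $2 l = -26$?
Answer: $56905935$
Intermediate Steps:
$l = -13$ ($l = \frac{1}{2} \left(-26\right) = -13$)
$G{\left(S \right)} = 4 + S$
$Q{\left(o,C \right)} = -28 - 4 o$
$\left(N{\left(G{\left(l \right)} \right)} + Q{\left(-77,415 \right)}\right) \left(-150854 + 360839\right) = \left(\left(4 - 13\right) - -280\right) \left(-150854 + 360839\right) = \left(-9 + \left(-28 + 308\right)\right) 209985 = \left(-9 + 280\right) 209985 = 271 \cdot 209985 = 56905935$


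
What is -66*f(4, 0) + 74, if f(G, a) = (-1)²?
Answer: 8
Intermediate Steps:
f(G, a) = 1
-66*f(4, 0) + 74 = -66*1 + 74 = -66 + 74 = 8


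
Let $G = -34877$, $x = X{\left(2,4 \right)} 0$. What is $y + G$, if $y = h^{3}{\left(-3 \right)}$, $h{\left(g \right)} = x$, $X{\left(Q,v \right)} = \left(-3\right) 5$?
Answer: $-34877$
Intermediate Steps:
$X{\left(Q,v \right)} = -15$
$x = 0$ ($x = \left(-15\right) 0 = 0$)
$h{\left(g \right)} = 0$
$y = 0$ ($y = 0^{3} = 0$)
$y + G = 0 - 34877 = -34877$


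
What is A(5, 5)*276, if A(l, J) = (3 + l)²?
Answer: 17664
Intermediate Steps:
A(5, 5)*276 = (3 + 5)²*276 = 8²*276 = 64*276 = 17664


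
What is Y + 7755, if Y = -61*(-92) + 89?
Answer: 13456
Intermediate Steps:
Y = 5701 (Y = 5612 + 89 = 5701)
Y + 7755 = 5701 + 7755 = 13456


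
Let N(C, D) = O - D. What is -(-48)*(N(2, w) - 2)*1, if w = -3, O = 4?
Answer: 240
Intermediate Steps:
N(C, D) = 4 - D
-(-48)*(N(2, w) - 2)*1 = -(-48)*((4 - 1*(-3)) - 2)*1 = -(-48)*((4 + 3) - 2)*1 = -(-48)*(7 - 2)*1 = -(-48)*5*1 = -16*(-15)*1 = 240*1 = 240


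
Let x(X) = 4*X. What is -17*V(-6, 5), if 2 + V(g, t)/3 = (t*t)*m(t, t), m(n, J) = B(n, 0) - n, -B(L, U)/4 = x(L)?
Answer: 108477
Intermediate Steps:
B(L, U) = -16*L
m(n, J) = -17*n (m(n, J) = -16*n - n = -17*n)
V(g, t) = -6 - 51*t³ (V(g, t) = -6 + 3*((t*t)*(-17*t)) = -6 + 3*(t²*(-17*t)) = -6 + 3*(-17*t³) = -6 - 51*t³)
-17*V(-6, 5) = -17*(-6 - 51*5³) = -17*(-6 - 51*125) = -17*(-6 - 6375) = -17*(-6381) = 108477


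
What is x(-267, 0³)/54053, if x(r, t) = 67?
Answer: 67/54053 ≈ 0.0012395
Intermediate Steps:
x(-267, 0³)/54053 = 67/54053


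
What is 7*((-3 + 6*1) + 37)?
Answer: 280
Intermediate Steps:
7*((-3 + 6*1) + 37) = 7*((-3 + 6) + 37) = 7*(3 + 37) = 7*40 = 280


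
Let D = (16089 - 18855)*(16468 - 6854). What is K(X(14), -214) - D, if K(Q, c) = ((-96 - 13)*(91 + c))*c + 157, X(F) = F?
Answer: 23723383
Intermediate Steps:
D = -26592324 (D = -2766*9614 = -26592324)
K(Q, c) = 157 + c*(-9919 - 109*c) (K(Q, c) = (-109*(91 + c))*c + 157 = (-9919 - 109*c)*c + 157 = c*(-9919 - 109*c) + 157 = 157 + c*(-9919 - 109*c))
K(X(14), -214) - D = (157 - 9919*(-214) - 109*(-214)**2) - 1*(-26592324) = (157 + 2122666 - 109*45796) + 26592324 = (157 + 2122666 - 4991764) + 26592324 = -2868941 + 26592324 = 23723383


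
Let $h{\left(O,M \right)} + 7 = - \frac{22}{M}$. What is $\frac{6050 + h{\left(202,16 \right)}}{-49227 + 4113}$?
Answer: $- \frac{16111}{120304} \approx -0.13392$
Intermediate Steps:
$h{\left(O,M \right)} = -7 - \frac{22}{M}$
$\frac{6050 + h{\left(202,16 \right)}}{-49227 + 4113} = \frac{6050 - \left(7 + \frac{22}{16}\right)}{-49227 + 4113} = \frac{6050 - \frac{67}{8}}{-45114} = \left(6050 - \frac{67}{8}\right) \left(- \frac{1}{45114}\right) = \frac{48333}{8} \left(- \frac{1}{45114}\right) = - \frac{16111}{120304}$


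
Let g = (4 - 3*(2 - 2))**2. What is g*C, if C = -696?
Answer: -11136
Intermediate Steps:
g = 16 (g = (4 - 3*0)**2 = (4 + 0)**2 = 4**2 = 16)
g*C = 16*(-696) = -11136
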